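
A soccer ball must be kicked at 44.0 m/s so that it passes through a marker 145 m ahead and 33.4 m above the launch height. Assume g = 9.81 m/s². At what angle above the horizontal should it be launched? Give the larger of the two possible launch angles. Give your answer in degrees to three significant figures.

Trajectory: y = x tanθ − g x² (1 + tan²θ)/(2v₀²). With x = 145, y = 33.4, v₀ = 44.0, g = 9.81:
53.27 tan²θ − 145 tanθ + (86.67) = 0.
tanθ = [145 ± √(145² − 4 × 53.27 × (86.67))] / (2 × 53.27) = (145 ± 50.58) / 106.5, giving tanθ = 0.8863 or 1.836.
θ = 41.55° or 61.42°; the larger is 61.42°.

61.4°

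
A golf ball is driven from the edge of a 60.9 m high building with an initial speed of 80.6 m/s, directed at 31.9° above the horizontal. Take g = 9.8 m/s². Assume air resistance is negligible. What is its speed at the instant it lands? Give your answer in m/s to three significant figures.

vₓ = 80.60 cos 31.9° = 68.43 m/s; v_y0 = 80.60 sin 31.9° = 42.59 m/s.
Vertical motion (up positive, ground at y = 0): 4.900 t² − (42.59) t − 60.9 = 0, so t = (42.59 + √(42.59² + 2·9.80·60.9)) / 9.80 = (42.59 + 54.84) / 9.80 = 9.942 s.
Vertical velocity at impact: v_y = v_y0 − g t = 42.59 − 9.80 × 9.942 = −54.84 m/s.
Speed: |v| = √(vₓ² + v_y²) = √(68.43² + 54.84²) = 87.69 m/s.

87.7 m/s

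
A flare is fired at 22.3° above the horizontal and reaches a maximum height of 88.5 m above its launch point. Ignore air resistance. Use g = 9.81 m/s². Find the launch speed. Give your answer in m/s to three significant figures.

At the peak v_y = 0, so v_y0 = √(2gH) = √(2 × 9.81 × 88.5) = 41.67 m/s.
v_y0 = v₀ sin θ ⇒ v₀ = 41.67 / sin 22.3° = 109.8 m/s.

110 m/s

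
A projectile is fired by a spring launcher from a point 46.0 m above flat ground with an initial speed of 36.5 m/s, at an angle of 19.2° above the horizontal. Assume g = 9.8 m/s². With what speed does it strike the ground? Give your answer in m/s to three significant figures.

47.3 m/s

Components: vₓ = 36.50 cos 19.2° = 34.47 m/s, v_y0 = 36.50 sin 19.2° = 12.00 m/s.
The projectile lands when y = 46.0 + (12.00) t − ½·9.80·t² = 0. Positive root: t = (12.00 + √(12.00² + 2·9.80·46.0)) / 9.80 = (12.00 + 32.34) / 9.80 = 4.525 s.
Vertical velocity at impact: v_y = v_y0 − g t = 12.00 − 9.80 × 4.525 = −32.34 m/s.
Speed: |v| = √(vₓ² + v_y²) = √(34.47² + 32.34²) = 47.26 m/s.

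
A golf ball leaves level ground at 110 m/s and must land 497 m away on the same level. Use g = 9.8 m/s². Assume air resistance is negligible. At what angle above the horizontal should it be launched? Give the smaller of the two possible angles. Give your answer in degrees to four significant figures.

Level-ground range R = v₀² sin(2θ)/g ⇒ sin(2θ) = gR/v₀² = 9.80 × 497 / 110² = 0.4025.
2θ = 23.74° or 180° − 23.74° = 156.3°, so θ = 11.87° or 78.13°.
The smaller angle is 11.87°.

11.87°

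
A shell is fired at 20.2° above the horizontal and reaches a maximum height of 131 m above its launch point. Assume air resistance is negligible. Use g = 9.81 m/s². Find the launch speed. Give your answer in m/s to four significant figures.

At the peak v_y = 0, so v_y0 = √(2gH) = √(2 × 9.81 × 131) = 50.70 m/s.
v_y0 = v₀ sin θ ⇒ v₀ = 50.70 / sin 20.2° = 146.8 m/s.

146.8 m/s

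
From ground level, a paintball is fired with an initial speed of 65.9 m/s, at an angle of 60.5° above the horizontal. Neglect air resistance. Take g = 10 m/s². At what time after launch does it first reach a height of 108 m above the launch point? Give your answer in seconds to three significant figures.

2.37 s

Horizontal component vₓ = 65.90 cos 60.5° = 32.45 m/s; vertical v_y0 = 65.90 sin 60.5° = 57.36 m/s.
Height y(t) = 57.36 t − 5.000 t² = 108 gives 5.000 t² − 57.36 t + 108 = 0.
t = [57.36 ± √(57.36² − 2·10.0·108)] / 10.0 = (57.36 ± 33.61) / 10.0, so t = 2.374 s or t = 9.097 s.
The first (ascending) time is 2.374 s.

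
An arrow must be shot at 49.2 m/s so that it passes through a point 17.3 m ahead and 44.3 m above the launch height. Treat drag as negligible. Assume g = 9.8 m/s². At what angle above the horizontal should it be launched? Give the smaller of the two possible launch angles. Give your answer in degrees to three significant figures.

70.9°

Trajectory: y = x tanθ − g x² (1 + tan²θ)/(2v₀²). With x = 17.3, y = 44.3, v₀ = 49.2, g = 9.80:
0.6058 tan²θ − 17.3 tanθ + (44.91) = 0.
tanθ = [17.3 ± √(17.3² − 4 × 0.6058 × (44.91))] / (2 × 0.6058) = (17.3 ± 13.80) / 1.212, giving tanθ = 2.888 or 25.67.
θ = 70.90° or 87.77°; the smaller is 70.90°.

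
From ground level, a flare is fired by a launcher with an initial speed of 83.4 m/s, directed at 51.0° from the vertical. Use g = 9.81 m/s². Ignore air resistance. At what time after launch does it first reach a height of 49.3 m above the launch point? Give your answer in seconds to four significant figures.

Resolve: vₓ = 83.40 sin 51.0° = 64.81 m/s and v_y0 = 83.40 cos 51.0° = 52.49 m/s.
Set y = v_y0 t − ½ g t² = 49.3: 4.905 t² − 52.49 t + 49.3 = 0.
t = [52.49 ± √(52.49² − 2·9.81·49.3)] / 9.81 = (52.49 ± 42.28) / 9.81, so t = 1.040 s or t = 9.660 s.
The first (ascending) time is 1.040 s.

1.040 s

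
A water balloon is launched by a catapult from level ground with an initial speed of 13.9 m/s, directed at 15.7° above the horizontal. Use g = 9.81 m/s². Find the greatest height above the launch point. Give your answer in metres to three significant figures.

0.721 m

vₓ = 13.90 cos 15.7° = 13.38 m/s; v_y0 = 13.90 sin 15.7° = 3.761 m/s.
At the apex v_y = 0, so H = v_y0²/(2g) = 3.761²/19.62 = 0.7211 m.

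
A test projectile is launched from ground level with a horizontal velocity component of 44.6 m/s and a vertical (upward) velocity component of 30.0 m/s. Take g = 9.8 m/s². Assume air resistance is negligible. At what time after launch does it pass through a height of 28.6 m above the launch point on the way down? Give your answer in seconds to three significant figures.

Set y = v_y0 t − ½ g t² = 28.6: 4.900 t² − 30.00 t + 28.6 = 0.
t = [30.00 ± √(30.00² − 2·9.80·28.6)] / 9.80 = (30.00 ± 18.42) / 9.80, so t = 1.181 s or t = 4.941 s.
The descending-branch root is 4.941 s.

4.94 s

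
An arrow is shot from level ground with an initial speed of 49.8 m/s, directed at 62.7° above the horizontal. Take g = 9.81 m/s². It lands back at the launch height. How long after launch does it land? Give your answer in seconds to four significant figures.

9.022 s

Horizontal component vₓ = 49.80 cos 62.7° = 22.84 m/s; vertical v_y0 = 49.80 sin 62.7° = 44.25 m/s.
Landing at launch height ⇒ T = 2 v_y0 / g = 2 × 44.25 / 9.81 = 9.022 s.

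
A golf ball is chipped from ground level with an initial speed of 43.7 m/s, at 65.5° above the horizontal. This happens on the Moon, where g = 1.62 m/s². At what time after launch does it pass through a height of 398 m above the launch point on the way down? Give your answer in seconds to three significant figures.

Components: vₓ = 43.70 cos 65.5° = 18.12 m/s, v_y0 = 43.70 sin 65.5° = 39.77 m/s.
Height y(t) = 39.77 t − 0.8100 t² = 398 gives 0.8100 t² − 39.77 t + 398 = 0.
Quadratic formula: t = (39.77 ± √291.76) / 1.62 = (39.77 ± 17.08) / 1.62 → t = 14.00 s or 35.09 s.
The descending-branch root is 35.09 s.

35.1 s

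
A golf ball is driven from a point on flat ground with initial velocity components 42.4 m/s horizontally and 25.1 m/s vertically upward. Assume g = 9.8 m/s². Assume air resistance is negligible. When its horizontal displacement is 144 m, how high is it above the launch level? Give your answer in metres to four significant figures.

At x = 144 m, t = x/vₓ = 144/42.40 = 3.396 s.
Height: y = v_y0 t − ½ g t² = 25.10 × 3.396 − 4.900 × 3.396² = 85.25 − 56.52 = 28.73 m.

28.73 m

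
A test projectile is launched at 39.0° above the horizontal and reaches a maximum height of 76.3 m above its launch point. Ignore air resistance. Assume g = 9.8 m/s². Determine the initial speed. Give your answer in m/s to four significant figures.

61.45 m/s

At the peak v_y = 0, so v_y0 = √(2gH) = √(2 × 9.80 × 76.3) = 38.67 m/s.
v_y0 = v₀ sin θ ⇒ v₀ = 38.67 / sin 39.0° = 61.45 m/s.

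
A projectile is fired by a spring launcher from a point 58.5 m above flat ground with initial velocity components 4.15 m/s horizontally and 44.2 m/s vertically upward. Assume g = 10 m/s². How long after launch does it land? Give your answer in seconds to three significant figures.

Vertical motion (up positive, ground at y = 0): 5.000 t² − (44.20) t − 58.5 = 0, so t = (44.20 + √(44.20² + 2·10.0·58.5)) / 10.0 = (44.20 + 55.89) / 10.0 = 10.01 s.

10.0 s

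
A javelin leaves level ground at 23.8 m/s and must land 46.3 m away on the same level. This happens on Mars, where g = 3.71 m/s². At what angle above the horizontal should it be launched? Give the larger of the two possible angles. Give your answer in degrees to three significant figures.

81.2°

From R = (v₀²/g) sin 2θ: sin 2θ = 3.71 × 46.3 / 566.44 = 0.3033.
2θ = 17.65° or 180° − 17.65° = 162.3°, so θ = 8.826° or 81.17°.
The larger angle is 81.17°.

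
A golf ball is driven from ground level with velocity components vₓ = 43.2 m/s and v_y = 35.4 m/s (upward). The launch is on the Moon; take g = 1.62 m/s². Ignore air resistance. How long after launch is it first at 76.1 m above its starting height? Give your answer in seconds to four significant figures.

2.267 s

Require v_y0 t − ½ g t² = 76.1, i.e. 0.8100 t² − 35.40 t + 76.1 = 0.
Quadratic formula: t = (35.40 ± √1006.6) / 1.62 = (35.40 ± 31.73) / 1.62 → t = 2.267 s or 41.44 s.
The first (ascending) time is 2.267 s.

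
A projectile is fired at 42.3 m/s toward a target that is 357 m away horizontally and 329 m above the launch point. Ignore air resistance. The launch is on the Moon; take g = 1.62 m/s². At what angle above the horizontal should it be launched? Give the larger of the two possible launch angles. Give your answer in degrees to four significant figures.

78.20°

Trajectory: y = x tanθ − g x² (1 + tan²θ)/(2v₀²). With x = 357, y = 329, v₀ = 42.3, g = 1.62:
57.70 tan²θ − 357 tanθ + (386.7) = 0.
tanθ = [357 ± √(357² − 4 × 57.70 × (386.7))] / (2 × 57.70) = (357 ± 195.5) / 115.4, giving tanθ = 1.400 or 4.788.
θ = 54.46° or 78.20°; the larger is 78.20°.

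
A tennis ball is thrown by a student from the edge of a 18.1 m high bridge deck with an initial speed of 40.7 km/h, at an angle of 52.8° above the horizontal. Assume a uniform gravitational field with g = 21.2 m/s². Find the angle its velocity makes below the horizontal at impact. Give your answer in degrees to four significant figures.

Convert: 40.7 km/h = 40.7/3.6 = 11.31 m/s.
Resolve: vₓ = 11.31 cos 52.8° = 6.835 m/s and v_y0 = 11.31 sin 52.8° = 9.005 m/s.
With up positive and y = 0 at the ground: y(t) = 18.1 + (9.005) t − 10.60 t². Setting y = 0 and taking the positive root: t = [9.005 + √(9.005² + 2·21.2·18.1)] / 21.2 = (9.005 + 29.13) / 21.2 = 1.799 s.
At impact: v_y = v_y0 − g t = −29.13 m/s; vₓ = 6.835 m/s.
Angle below horizontal: arctan(|v_y|/vₓ) = arctan(29.13/6.835) = 76.79°.

76.79°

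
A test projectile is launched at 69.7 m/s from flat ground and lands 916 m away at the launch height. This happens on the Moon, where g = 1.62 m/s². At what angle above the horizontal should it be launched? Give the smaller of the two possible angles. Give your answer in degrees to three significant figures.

8.89°

From R = (v₀²/g) sin 2θ: sin 2θ = 1.62 × 916 / 4858.1 = 0.3055.
2θ = 17.79° or 180° − 17.79° = 162.2°, so θ = 8.893° or 81.11°.
The smaller angle is 8.893°.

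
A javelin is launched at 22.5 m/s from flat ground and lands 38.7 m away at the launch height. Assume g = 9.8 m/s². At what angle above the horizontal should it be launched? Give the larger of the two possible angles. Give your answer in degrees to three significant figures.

65.7°

R = v₀² sin 2θ / g gives sin 2θ = gR/v₀² = 9.80·38.7/22.5² = 0.7492.
2θ = 48.52° or 180° − 48.52° = 131.5°, so θ = 24.26° or 65.74°.
The larger angle is 65.74°.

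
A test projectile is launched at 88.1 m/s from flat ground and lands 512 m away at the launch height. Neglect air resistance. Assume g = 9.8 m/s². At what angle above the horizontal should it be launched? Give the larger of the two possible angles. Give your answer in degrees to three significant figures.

R = v₀² sin 2θ / g gives sin 2θ = gR/v₀² = 9.80·512/88.1² = 0.6465.
2θ = 40.28° or 180° − 40.28° = 139.7°, so θ = 20.14° or 69.86°.
The larger angle is 69.86°.

69.9°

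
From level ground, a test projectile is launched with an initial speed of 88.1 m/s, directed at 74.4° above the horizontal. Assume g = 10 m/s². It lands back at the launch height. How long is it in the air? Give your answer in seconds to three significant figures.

vₓ = 88.10 cos 74.4° = 23.69 m/s; v_y0 = 88.10 sin 74.4° = 84.85 m/s.
Landing at launch height ⇒ T = 2 v_y0 / g = 2 × 84.85 / 10.0 = 16.97 s.

17.0 s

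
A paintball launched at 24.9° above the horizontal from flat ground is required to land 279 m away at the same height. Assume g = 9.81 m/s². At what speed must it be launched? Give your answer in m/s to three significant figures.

59.9 m/s

From R = (v₀² / g) sin 2θ: v₀ = √(gR / sin 2θ).
v₀ = √(9.81 × 279 / sin 49.80°) = √(2737 / 0.7638) = √3583.4 = 59.86 m/s.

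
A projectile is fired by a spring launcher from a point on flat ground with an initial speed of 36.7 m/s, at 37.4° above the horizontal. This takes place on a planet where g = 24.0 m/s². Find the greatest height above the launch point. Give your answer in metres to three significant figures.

vₓ = 36.70 cos 37.4° = 29.16 m/s; v_y0 = 36.70 sin 37.4° = 22.29 m/s.
Maximum height: H = v_y0² / (2g) = 22.29² / (2 × 24.0) = 10.35 m.

10.4 m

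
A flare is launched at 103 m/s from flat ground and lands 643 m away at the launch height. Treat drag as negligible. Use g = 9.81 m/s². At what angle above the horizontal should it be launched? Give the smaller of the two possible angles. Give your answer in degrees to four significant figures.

18.24°

From R = (v₀²/g) sin 2θ: sin 2θ = 9.81 × 643 / 10609 = 0.5946.
2θ = 36.48° or 180° − 36.48° = 143.5°, so θ = 18.24° or 71.76°.
The smaller angle is 18.24°.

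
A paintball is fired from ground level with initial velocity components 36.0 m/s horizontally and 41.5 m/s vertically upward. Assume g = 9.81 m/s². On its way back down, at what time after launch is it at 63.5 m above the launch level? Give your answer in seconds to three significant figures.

6.46 s

Require v_y0 t − ½ g t² = 63.5, i.e. 4.905 t² − 41.50 t + 63.5 = 0.
t = [41.50 ± √(41.50² − 2·9.81·63.5)] / 9.81 = (41.50 ± 21.83) / 9.81, so t = 2.005 s or t = 6.455 s.
The descending-branch root is 6.455 s.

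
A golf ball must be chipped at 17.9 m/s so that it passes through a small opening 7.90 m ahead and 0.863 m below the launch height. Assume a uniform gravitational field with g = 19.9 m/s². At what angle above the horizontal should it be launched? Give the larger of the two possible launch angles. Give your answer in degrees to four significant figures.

75.74°

Trajectory: y = x tanθ − g x² (1 + tan²θ)/(2v₀²). With x = 7.90, y = −0.863, v₀ = 17.9, g = 19.9:
1.938 tan²θ − 7.90 tanθ + (1.075) = 0.
tanθ = [7.90 ± √(7.90² − 4 × 1.938 × (1.075))] / (2 × 1.938) = (7.90 ± 7.354) / 3.876, giving tanθ = 0.1410 or 3.935.
θ = 8.024° or 75.74°; the larger is 75.74°.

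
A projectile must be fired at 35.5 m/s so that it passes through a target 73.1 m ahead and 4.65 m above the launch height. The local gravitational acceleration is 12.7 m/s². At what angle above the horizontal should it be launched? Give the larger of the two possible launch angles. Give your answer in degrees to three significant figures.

Trajectory: y = x tanθ − g x² (1 + tan²θ)/(2v₀²). With x = 73.1, y = 4.65, v₀ = 35.5, g = 12.7:
26.92 tan²θ − 73.1 tanθ + (31.57) = 0.
tanθ = [73.1 ± √(73.1² − 4 × 26.92 × (31.57))] / (2 × 26.92) = (73.1 ± 44.08) / 53.85, giving tanθ = 0.5389 or 2.176.
θ = 28.32° or 65.32°; the larger is 65.32°.

65.3°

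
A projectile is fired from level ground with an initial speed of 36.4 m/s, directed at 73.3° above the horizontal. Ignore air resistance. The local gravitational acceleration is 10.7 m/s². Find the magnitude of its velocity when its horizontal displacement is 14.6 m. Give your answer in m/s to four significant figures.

22.51 m/s

vₓ = 36.40 cos 73.3° = 10.46 m/s; v_y0 = 36.40 sin 73.3° = 34.86 m/s.
At x = 14.6 m, t = x/vₓ = 14.6/10.46 = 1.396 s.
Vertical velocity there: v_y = v_y0 − g t = 34.86 − 10.7 × 1.396 = 19.93 m/s.
Speed: √(vₓ² + v_y²) = √(10.46² + 19.93²) = 22.51 m/s.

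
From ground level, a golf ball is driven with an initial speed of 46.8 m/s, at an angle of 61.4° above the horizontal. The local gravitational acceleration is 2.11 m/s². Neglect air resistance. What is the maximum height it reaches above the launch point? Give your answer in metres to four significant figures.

400.1 m

vₓ = 46.80 cos 61.4° = 22.40 m/s; v_y0 = 46.80 sin 61.4° = 41.09 m/s.
At the apex v_y = 0, so H = v_y0²/(2g) = 41.09²/4.220 = 400.1 m.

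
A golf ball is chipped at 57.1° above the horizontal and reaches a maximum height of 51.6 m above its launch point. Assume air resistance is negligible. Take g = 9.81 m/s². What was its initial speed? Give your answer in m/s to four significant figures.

37.90 m/s

At the peak v_y = 0, so v_y0 = √(2gH) = √(2 × 9.81 × 51.6) = 31.82 m/s.
v_y0 = v₀ sin θ ⇒ v₀ = 31.82 / sin 57.1° = 37.90 m/s.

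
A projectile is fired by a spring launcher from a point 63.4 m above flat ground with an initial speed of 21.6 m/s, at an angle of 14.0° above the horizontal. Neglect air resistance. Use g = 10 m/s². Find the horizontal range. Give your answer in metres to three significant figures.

86.4 m

vₓ = 21.60 cos 14.0° = 20.96 m/s; v_y0 = 21.60 sin 14.0° = 5.226 m/s.
With up positive and y = 0 at the ground: y(t) = 63.4 + (5.226) t − 5.000 t². Setting y = 0 and taking the positive root: t = [5.226 + √(5.226² + 2·10.0·63.4)] / 10.0 = (5.226 + 35.99) / 10.0 = 4.122 s.
Horizontal distance: R = vₓ t = 20.96 × 4.122 = 86.38 m.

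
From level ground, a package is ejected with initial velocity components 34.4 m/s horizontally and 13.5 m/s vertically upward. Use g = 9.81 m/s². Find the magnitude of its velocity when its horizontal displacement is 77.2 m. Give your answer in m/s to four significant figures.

At x = 77.2 m, t = x/vₓ = 77.2/34.40 = 2.244 s.
Vertical velocity there: v_y = v_y0 − g t = 13.50 − 9.81 × 2.244 = −8.515 m/s.
Speed: √(vₓ² + v_y²) = √(34.40² + 8.515²) = 35.44 m/s.

35.44 m/s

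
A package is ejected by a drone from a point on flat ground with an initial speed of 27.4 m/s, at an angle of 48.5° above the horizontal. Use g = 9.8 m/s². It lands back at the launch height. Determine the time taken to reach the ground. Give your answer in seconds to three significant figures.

Resolve: vₓ = 27.40 cos 48.5° = 18.16 m/s and v_y0 = 27.40 sin 48.5° = 20.52 m/s.
Landing at launch height ⇒ T = 2 v_y0 / g = 2 × 20.52 / 9.80 = 4.188 s.

4.19 s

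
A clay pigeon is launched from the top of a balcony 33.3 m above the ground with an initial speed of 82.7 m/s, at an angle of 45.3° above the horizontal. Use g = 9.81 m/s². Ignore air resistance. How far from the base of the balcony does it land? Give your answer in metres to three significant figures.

Resolve: vₓ = 82.70 cos 45.3° = 58.17 m/s and v_y0 = 82.70 sin 45.3° = 58.78 m/s.
The projectile lands when y = 33.3 + (58.78) t − ½·9.81·t² = 0. Positive root: t = (58.78 + √(58.78² + 2·9.81·33.3)) / 9.81 = (58.78 + 64.10) / 9.81 = 12.53 s.
Horizontal distance: R = vₓ t = 58.17 × 12.53 = 728.7 m.

729 m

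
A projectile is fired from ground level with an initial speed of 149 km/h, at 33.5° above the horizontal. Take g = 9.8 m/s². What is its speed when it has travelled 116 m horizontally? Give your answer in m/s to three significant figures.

Convert: 149 km/h = 149/3.6 = 41.39 m/s.
Horizontal component vₓ = 41.39 cos 33.5° = 34.51 m/s; vertical v_y0 = 41.39 sin 33.5° = 22.84 m/s.
At x = 116 m, t = x/vₓ = 116/34.51 = 3.361 s.
Vertical velocity there: v_y = v_y0 − g t = 22.84 − 9.80 × 3.361 = −10.09 m/s.
Speed: √(vₓ² + v_y²) = √(34.51² + 10.09²) = 35.96 m/s.

36.0 m/s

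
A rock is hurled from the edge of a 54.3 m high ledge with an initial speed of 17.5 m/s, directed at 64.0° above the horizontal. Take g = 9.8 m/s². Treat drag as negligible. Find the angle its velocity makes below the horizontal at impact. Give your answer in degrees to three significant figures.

Resolve: vₓ = 17.50 cos 64.0° = 7.671 m/s and v_y0 = 17.50 sin 64.0° = 15.73 m/s.
The projectile lands when y = 54.3 + (15.73) t − ½·9.80·t² = 0. Positive root: t = (15.73 + √(15.73² + 2·9.80·54.3)) / 9.80 = (15.73 + 36.22) / 9.80 = 5.301 s.
At impact: v_y = v_y0 − g t = −36.22 m/s; vₓ = 7.671 m/s.
Angle below horizontal: arctan(|v_y|/vₓ) = arctan(36.22/7.671) = 78.04°.

78.0°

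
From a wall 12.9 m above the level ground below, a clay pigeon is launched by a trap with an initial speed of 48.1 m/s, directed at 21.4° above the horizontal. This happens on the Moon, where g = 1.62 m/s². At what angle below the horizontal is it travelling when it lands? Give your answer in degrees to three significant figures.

Components: vₓ = 48.10 cos 21.4° = 44.78 m/s, v_y0 = 48.10 sin 21.4° = 17.55 m/s.
The projectile lands when y = 12.9 + (17.55) t − ½·1.62·t² = 0. Positive root: t = (17.55 + √(17.55² + 2·1.62·12.9)) / 1.62 = (17.55 + 18.70) / 1.62 = 22.38 s.
At impact: v_y = v_y0 − g t = −18.70 m/s; vₓ = 44.78 m/s.
Angle below horizontal: arctan(|v_y|/vₓ) = arctan(18.70/44.78) = 22.67°.

22.7°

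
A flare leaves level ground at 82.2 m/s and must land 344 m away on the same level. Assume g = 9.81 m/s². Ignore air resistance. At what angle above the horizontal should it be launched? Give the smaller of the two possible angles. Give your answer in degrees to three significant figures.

From R = (v₀²/g) sin 2θ: sin 2θ = 9.81 × 344 / 6756.8 = 0.4994.
2θ = 29.96° or 180° − 29.96° = 150.0°, so θ = 14.98° or 75.02°.
The smaller angle is 14.98°.

15.0°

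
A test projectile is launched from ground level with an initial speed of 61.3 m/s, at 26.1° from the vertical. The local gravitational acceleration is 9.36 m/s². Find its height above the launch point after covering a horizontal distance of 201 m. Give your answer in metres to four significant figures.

Resolve: vₓ = 61.30 sin 26.1° = 26.97 m/s and v_y0 = 61.30 cos 26.1° = 55.05 m/s.
At x = 201 m, t = x/vₓ = 201/26.97 = 7.453 s.
Height: y = v_y0 t − ½ g t² = 55.05 × 7.453 − 4.680 × 7.453² = 410.3 − 260.0 = 150.3 m.

150.3 m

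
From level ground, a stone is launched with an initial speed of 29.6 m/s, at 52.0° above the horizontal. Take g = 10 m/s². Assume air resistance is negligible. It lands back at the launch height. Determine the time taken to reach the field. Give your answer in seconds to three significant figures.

Resolve: vₓ = 29.60 cos 52.0° = 18.22 m/s and v_y0 = 29.60 sin 52.0° = 23.33 m/s.
It returns to y = 0 when t = 2 v_y0 / g = 2(23.33)/10.0 = 4.665 s.

4.67 s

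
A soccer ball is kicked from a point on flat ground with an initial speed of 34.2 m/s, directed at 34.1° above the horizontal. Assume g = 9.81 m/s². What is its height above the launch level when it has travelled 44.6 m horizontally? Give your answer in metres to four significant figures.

Horizontal component vₓ = 34.20 cos 34.1° = 28.32 m/s; vertical v_y0 = 34.20 sin 34.1° = 19.17 m/s.
x = vₓ t ⇒ t = 44.6/28.32 = 1.575 s.
Height: y = v_y0 t − ½ g t² = 19.17 × 1.575 − 4.905 × 1.575² = 30.20 − 12.17 = 18.03 m.

18.03 m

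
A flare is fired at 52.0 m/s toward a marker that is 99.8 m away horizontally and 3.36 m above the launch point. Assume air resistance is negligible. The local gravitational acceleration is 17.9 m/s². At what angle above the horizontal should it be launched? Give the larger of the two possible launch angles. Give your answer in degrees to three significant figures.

69.0°

Trajectory: y = x tanθ − g x² (1 + tan²θ)/(2v₀²). With x = 99.8, y = 3.36, v₀ = 52.0, g = 17.9:
32.97 tan²θ − 99.8 tanθ + (36.33) = 0.
tanθ = [99.8 ± √(99.8² − 4 × 32.97 × (36.33))] / (2 × 32.97) = (99.8 ± 71.90) / 65.93, giving tanθ = 0.4231 or 2.604.
θ = 22.94° or 68.99°; the larger is 68.99°.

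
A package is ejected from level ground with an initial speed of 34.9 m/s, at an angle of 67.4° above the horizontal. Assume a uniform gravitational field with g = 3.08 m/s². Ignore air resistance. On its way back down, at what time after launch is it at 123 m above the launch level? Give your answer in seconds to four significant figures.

Horizontal component vₓ = 34.90 cos 67.4° = 13.41 m/s; vertical v_y0 = 34.90 sin 67.4° = 32.22 m/s.
Height y(t) = 32.22 t − 1.540 t² = 123 gives 1.540 t² − 32.22 t + 123 = 0.
t = [32.22 ± √(32.22² − 2·3.08·123)] / 3.08 = (32.22 ± 16.75) / 3.08, so t = 5.024 s or t = 15.90 s.
The descending-branch root is 15.90 s.

15.90 s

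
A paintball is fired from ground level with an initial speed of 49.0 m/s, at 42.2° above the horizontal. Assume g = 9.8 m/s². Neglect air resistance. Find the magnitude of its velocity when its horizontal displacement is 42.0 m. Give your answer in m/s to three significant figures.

Resolve: vₓ = 49.00 cos 42.2° = 36.30 m/s and v_y0 = 49.00 sin 42.2° = 32.91 m/s.
Time to reach x = 42.0 m: t = x/vₓ = 42.0/36.30 = 1.157 s.
Vertical velocity there: v_y = v_y0 − g t = 32.91 − 9.80 × 1.157 = 21.58 m/s.
Speed: √(vₓ² + v_y²) = √(36.30² + 21.58²) = 42.23 m/s.

42.2 m/s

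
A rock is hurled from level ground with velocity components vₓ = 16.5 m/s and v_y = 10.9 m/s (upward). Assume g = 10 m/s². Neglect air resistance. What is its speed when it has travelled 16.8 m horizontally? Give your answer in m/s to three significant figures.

x = vₓ t ⇒ t = 16.8/16.50 = 1.018 s.
Vertical velocity there: v_y = v_y0 − g t = 10.90 − 10.0 × 1.018 = 0.7182 m/s.
Speed: √(vₓ² + v_y²) = √(16.50² + 0.7182²) = 16.52 m/s.

16.5 m/s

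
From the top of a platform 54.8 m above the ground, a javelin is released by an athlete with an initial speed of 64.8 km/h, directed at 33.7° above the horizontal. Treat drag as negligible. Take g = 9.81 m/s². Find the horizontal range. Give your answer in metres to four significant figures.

Convert: 64.8 km/h = 64.8/3.6 = 18.00 m/s.
vₓ = 18.00 cos 33.7° = 14.98 m/s; v_y0 = 18.00 sin 33.7° = 9.987 m/s.
With up positive and y = 0 at the ground: y(t) = 54.8 + (9.987) t − 4.905 t². Setting y = 0 and taking the positive root: t = [9.987 + √(9.987² + 2·9.81·54.8)] / 9.81 = (9.987 + 34.28) / 9.81 = 4.512 s.
Horizontal distance: R = vₓ t = 14.98 × 4.512 = 67.57 m.

67.57 m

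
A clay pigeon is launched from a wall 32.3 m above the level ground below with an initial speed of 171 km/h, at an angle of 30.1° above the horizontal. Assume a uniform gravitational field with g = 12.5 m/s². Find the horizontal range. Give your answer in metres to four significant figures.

200.2 m

Convert: 171 km/h = 171/3.6 = 47.50 m/s.
Horizontal component vₓ = 47.50 cos 30.1° = 41.09 m/s; vertical v_y0 = 47.50 sin 30.1° = 23.82 m/s.
Vertical motion (up positive, ground at y = 0): 6.250 t² − (23.82) t − 32.3 = 0, so t = (23.82 + √(23.82² + 2·12.5·32.3)) / 12.5 = (23.82 + 37.08) / 12.5 = 4.872 s.
Horizontal distance: R = vₓ t = 41.09 × 4.872 = 200.2 m.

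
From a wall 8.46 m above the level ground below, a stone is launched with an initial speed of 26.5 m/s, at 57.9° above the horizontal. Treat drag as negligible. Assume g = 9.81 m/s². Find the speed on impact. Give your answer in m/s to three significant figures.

29.5 m/s

vₓ = 26.50 cos 57.9° = 14.08 m/s; v_y0 = 26.50 sin 57.9° = 22.45 m/s.
Vertical motion (up positive, ground at y = 0): 4.905 t² − (22.45) t − 8.46 = 0, so t = (22.45 + √(22.45² + 2·9.81·8.46)) / 9.81 = (22.45 + 25.88) / 9.81 = 4.927 s.
Vertical velocity at impact: v_y = v_y0 − g t = 22.45 − 9.81 × 4.927 = −25.88 m/s.
Speed: |v| = √(vₓ² + v_y²) = √(14.08² + 25.88²) = 29.47 m/s.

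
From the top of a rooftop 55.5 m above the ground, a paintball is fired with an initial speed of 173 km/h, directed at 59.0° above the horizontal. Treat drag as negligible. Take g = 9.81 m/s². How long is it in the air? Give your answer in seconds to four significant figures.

9.579 s

Convert: 173 km/h = 173/3.6 = 48.06 m/s.
vₓ = 48.06 cos 59.0° = 24.75 m/s; v_y0 = 48.06 sin 59.0° = 41.19 m/s.
With up positive and y = 0 at the ground: y(t) = 55.5 + (41.19) t − 4.905 t². Setting y = 0 and taking the positive root: t = [41.19 + √(41.19² + 2·9.81·55.5)] / 9.81 = (41.19 + 52.78) / 9.81 = 9.579 s.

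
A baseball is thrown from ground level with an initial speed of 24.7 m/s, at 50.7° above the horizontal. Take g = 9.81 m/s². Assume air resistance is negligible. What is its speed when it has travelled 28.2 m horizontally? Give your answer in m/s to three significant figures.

15.7 m/s

Components: vₓ = 24.70 cos 50.7° = 15.64 m/s, v_y0 = 24.70 sin 50.7° = 19.11 m/s.
Time to reach x = 28.2 m: t = x/vₓ = 28.2/15.64 = 1.803 s.
Vertical velocity there: v_y = v_y0 − g t = 19.11 − 9.81 × 1.803 = 1.431 m/s.
Speed: √(vₓ² + v_y²) = √(15.64² + 1.431²) = 15.71 m/s.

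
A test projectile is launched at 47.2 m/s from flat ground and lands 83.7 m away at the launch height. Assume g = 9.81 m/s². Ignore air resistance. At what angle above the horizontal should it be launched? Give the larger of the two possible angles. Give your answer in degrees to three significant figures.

79.2°

From R = (v₀²/g) sin 2θ: sin 2θ = 9.81 × 83.7 / 2227.8 = 0.3686.
2θ = 21.63° or 180° − 21.63° = 158.4°, so θ = 10.81° or 79.19°.
The larger angle is 79.19°.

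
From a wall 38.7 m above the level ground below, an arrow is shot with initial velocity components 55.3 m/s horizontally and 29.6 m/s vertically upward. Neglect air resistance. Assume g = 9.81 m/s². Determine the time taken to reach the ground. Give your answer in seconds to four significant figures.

Vertical motion (up positive, ground at y = 0): 4.905 t² − (29.60) t − 38.7 = 0, so t = (29.60 + √(29.60² + 2·9.81·38.7)) / 9.81 = (29.60 + 40.44) / 9.81 = 7.140 s.

7.140 s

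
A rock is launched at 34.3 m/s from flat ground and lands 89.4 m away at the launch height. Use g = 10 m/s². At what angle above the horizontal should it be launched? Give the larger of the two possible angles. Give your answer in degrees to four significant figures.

65.27°

Level-ground range R = v₀² sin(2θ)/g ⇒ sin(2θ) = gR/v₀² = 10.0 × 89.4 / 34.3² = 0.7599.
2θ = 49.45° or 180° − 49.45° = 130.5°, so θ = 24.73° or 65.27°.
The larger angle is 65.27°.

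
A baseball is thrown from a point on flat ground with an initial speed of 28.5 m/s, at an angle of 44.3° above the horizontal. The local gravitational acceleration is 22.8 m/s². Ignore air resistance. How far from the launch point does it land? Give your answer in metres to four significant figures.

Resolve: vₓ = 28.50 cos 44.3° = 20.40 m/s and v_y0 = 28.50 sin 44.3° = 19.90 m/s.
Time aloft: T = 2 v_y0 / g = 2 × 19.90 / 22.8 = 1.746 s.
Horizontal distance R = vₓ T = 20.40 × 1.746 = 35.61 m.

35.61 m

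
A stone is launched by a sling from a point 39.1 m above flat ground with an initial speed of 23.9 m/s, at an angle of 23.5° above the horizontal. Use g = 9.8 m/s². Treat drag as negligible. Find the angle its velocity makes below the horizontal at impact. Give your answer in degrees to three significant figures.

53.2°

Horizontal component vₓ = 23.90 cos 23.5° = 21.92 m/s; vertical v_y0 = 23.90 sin 23.5° = 9.530 m/s.
With up positive and y = 0 at the ground: y(t) = 39.1 + (9.530) t − 4.900 t². Setting y = 0 and taking the positive root: t = [9.530 + √(9.530² + 2·9.80·39.1)] / 9.80 = (9.530 + 29.28) / 9.80 = 3.960 s.
At impact: v_y = v_y0 − g t = −29.28 m/s; vₓ = 21.92 m/s.
Angle below horizontal: arctan(|v_y|/vₓ) = arctan(29.28/21.92) = 53.18°.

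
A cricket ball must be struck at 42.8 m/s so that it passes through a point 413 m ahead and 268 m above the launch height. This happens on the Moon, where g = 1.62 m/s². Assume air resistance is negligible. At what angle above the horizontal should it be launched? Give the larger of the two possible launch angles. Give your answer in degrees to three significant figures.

77.3°

Trajectory: y = x tanθ − g x² (1 + tan²θ)/(2v₀²). With x = 413, y = 268, v₀ = 42.8, g = 1.62:
75.42 tan²θ − 413 tanθ + (343.4) = 0.
tanθ = [413 ± √(413² − 4 × 75.42 × (343.4))] / (2 × 75.42) = (413 ± 258.8) / 150.8, giving tanθ = 1.022 or 4.453.
θ = 45.64° or 77.34°; the larger is 77.34°.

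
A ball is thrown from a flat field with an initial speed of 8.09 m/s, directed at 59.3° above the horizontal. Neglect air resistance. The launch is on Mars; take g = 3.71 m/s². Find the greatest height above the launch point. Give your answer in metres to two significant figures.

Resolve: vₓ = 8.090 cos 59.3° = 4.130 m/s and v_y0 = 8.090 sin 59.3° = 6.956 m/s.
Peak height H = v_y0² / (2g) = 48.389 / 7.420 = 6.521 m.

6.5 m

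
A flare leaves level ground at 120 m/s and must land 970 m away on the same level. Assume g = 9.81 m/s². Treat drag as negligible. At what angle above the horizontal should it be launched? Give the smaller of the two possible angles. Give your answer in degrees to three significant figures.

Level-ground range R = v₀² sin(2θ)/g ⇒ sin(2θ) = gR/v₀² = 9.81 × 970 / 120² = 0.6608.
2θ = 41.36° or 180° − 41.36° = 138.6°, so θ = 20.68° or 69.32°.
The smaller angle is 20.68°.

20.7°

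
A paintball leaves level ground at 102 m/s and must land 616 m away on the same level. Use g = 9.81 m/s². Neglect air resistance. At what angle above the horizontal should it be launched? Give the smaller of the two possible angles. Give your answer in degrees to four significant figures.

From R = (v₀²/g) sin 2θ: sin 2θ = 9.81 × 616 / 10404 = 0.5808.
2θ = 35.51° or 180° − 35.51° = 144.5°, so θ = 17.75° or 72.25°.
The smaller angle is 17.75°.

17.75°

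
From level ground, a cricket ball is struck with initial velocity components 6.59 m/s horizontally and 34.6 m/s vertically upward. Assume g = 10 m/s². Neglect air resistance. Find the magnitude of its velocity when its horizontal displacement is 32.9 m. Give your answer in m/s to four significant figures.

16.68 m/s

At x = 32.9 m, t = x/vₓ = 32.9/6.590 = 4.992 s.
Vertical velocity there: v_y = v_y0 − g t = 34.60 − 10.0 × 4.992 = −15.32 m/s.
Speed: √(vₓ² + v_y²) = √(6.590² + 15.32²) = 16.68 m/s.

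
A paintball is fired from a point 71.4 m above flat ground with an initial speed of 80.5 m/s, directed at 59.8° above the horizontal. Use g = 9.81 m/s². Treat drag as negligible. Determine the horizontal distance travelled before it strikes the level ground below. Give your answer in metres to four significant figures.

613.3 m

Resolve: vₓ = 80.50 cos 59.8° = 40.49 m/s and v_y0 = 80.50 sin 59.8° = 69.57 m/s.
Vertical motion (up positive, ground at y = 0): 4.905 t² − (69.57) t − 71.4 = 0, so t = (69.57 + √(69.57² + 2·9.81·71.4)) / 9.81 = (69.57 + 79.00) / 9.81 = 15.15 s.
Horizontal distance: R = vₓ t = 40.49 × 15.15 = 613.3 m.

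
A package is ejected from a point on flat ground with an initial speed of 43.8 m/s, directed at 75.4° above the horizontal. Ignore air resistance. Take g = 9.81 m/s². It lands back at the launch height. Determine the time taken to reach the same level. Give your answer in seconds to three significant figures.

Horizontal component vₓ = 43.80 cos 75.4° = 11.04 m/s; vertical v_y0 = 43.80 sin 75.4° = 42.39 m/s.
It returns to y = 0 when t = 2 v_y0 / g = 2(42.39)/9.81 = 8.641 s.

8.64 s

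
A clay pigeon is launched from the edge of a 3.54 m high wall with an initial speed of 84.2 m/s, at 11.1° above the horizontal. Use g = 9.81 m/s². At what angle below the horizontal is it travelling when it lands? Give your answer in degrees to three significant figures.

Horizontal component vₓ = 84.20 cos 11.1° = 82.62 m/s; vertical v_y0 = 84.20 sin 11.1° = 16.21 m/s.
Vertical motion (up positive, ground at y = 0): 4.905 t² − (16.21) t − 3.54 = 0, so t = (16.21 + √(16.21² + 2·9.81·3.54)) / 9.81 = (16.21 + 18.23) / 9.81 = 3.510 s.
At impact: v_y = v_y0 − g t = −18.23 m/s; vₓ = 82.62 m/s.
Angle below horizontal: arctan(|v_y|/vₓ) = arctan(18.23/82.62) = 12.44°.

12.4°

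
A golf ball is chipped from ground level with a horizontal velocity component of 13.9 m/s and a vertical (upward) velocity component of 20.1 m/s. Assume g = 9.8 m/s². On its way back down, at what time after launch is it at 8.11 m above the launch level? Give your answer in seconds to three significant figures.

Require v_y0 t − ½ g t² = 8.11, i.e. 4.900 t² − 20.10 t + 8.11 = 0.
Quadratic formula: t = (20.10 ± √245.05) / 9.80 = (20.10 ± 15.65) / 9.80 → t = 0.4537 s or 3.648 s.
The descending-branch root is 3.648 s.

3.65 s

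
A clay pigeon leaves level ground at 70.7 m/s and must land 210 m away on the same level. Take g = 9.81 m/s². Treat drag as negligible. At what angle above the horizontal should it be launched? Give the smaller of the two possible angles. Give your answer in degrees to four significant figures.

12.17°

Level-ground range R = v₀² sin(2θ)/g ⇒ sin(2θ) = gR/v₀² = 9.81 × 210 / 70.7² = 0.4121.
2θ = 24.34° or 180° − 24.34° = 155.7°, so θ = 12.17° or 77.83°.
The smaller angle is 12.17°.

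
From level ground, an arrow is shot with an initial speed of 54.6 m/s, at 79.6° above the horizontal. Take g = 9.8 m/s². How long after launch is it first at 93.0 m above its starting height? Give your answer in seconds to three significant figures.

vₓ = 54.60 cos 79.6° = 9.856 m/s; v_y0 = 54.60 sin 79.6° = 53.70 m/s.
Require v_y0 t − ½ g t² = 93.0, i.e. 4.900 t² − 53.70 t + 93.0 = 0.
Quadratic formula: t = (53.70 ± √1061.2) / 9.80 = (53.70 ± 32.58) / 9.80 → t = 2.156 s or 8.804 s.
The first (ascending) time is 2.156 s.

2.16 s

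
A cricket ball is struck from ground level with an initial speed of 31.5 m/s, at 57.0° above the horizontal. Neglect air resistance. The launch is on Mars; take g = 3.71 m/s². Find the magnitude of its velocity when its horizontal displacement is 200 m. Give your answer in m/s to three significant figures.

24.0 m/s

Components: vₓ = 31.50 cos 57.0° = 17.16 m/s, v_y0 = 31.50 sin 57.0° = 26.42 m/s.
x = vₓ t ⇒ t = 200/17.16 = 11.66 s.
Vertical velocity there: v_y = v_y0 − g t = 26.42 − 3.71 × 11.66 = −16.83 m/s.
Speed: √(vₓ² + v_y²) = √(17.16² + 16.83²) = 24.03 m/s.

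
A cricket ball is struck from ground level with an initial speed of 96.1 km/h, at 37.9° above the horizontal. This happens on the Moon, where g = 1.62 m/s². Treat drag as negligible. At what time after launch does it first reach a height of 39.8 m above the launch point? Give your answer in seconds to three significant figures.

2.82 s

Convert: 96.1 km/h = 96.1/3.6 = 26.69 m/s.
vₓ = 26.69 cos 37.9° = 21.06 m/s; v_y0 = 26.69 sin 37.9° = 16.40 m/s.
Set y = v_y0 t − ½ g t² = 39.8: 0.8100 t² − 16.40 t + 39.8 = 0.
t = [16.40 ± √(16.40² − 2·1.62·39.8)] / 1.62 = (16.40 ± 11.83) / 1.62, so t = 2.820 s or t = 17.42 s.
The first (ascending) time is 2.820 s.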